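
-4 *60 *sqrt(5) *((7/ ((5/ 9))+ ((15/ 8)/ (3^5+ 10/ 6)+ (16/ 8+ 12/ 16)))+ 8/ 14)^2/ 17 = -32152258260027 *sqrt(5)/ 8975674960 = -8009.94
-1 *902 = -902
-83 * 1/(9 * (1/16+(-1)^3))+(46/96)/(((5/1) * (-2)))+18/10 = 10013/864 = 11.59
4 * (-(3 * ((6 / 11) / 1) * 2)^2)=-5184 / 121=-42.84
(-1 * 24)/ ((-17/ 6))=144/ 17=8.47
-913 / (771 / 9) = -10.66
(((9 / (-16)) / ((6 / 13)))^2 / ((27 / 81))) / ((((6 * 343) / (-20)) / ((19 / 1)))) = -144495 / 175616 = -0.82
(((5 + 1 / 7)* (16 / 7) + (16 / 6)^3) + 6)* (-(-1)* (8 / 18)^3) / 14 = 1554496 / 6751269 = 0.23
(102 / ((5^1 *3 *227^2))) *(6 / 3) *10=136 / 51529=0.00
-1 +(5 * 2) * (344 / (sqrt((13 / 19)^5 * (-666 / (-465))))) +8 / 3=7424.56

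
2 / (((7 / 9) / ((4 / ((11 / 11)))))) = 72 / 7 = 10.29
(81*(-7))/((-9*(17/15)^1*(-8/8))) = -945/17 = -55.59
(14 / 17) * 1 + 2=48 / 17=2.82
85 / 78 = 1.09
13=13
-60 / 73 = -0.82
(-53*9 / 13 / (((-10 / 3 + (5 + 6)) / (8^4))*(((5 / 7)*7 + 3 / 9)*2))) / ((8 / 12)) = -2756.71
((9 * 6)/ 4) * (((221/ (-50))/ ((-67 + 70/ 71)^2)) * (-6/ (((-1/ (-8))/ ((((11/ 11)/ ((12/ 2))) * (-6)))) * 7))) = -360955764/ 3844394575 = -0.09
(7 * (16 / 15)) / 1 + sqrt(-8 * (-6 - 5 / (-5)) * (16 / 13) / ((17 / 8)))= 32 * sqrt(1105) / 221 + 112 / 15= 12.28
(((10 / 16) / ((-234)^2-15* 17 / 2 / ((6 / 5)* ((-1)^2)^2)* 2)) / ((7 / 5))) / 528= 25 / 1612742208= 0.00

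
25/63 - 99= -6212/63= -98.60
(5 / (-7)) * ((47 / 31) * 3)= -705 / 217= -3.25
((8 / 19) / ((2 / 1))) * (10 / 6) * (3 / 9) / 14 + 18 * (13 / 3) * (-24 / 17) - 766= -17827948 / 20349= -876.11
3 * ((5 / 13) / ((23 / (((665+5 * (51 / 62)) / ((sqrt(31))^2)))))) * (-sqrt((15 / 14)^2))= -9334125 / 8045492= -1.16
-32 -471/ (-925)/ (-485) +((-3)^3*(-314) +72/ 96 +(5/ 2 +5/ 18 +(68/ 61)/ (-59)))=491133130792981/ 58125649500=8449.51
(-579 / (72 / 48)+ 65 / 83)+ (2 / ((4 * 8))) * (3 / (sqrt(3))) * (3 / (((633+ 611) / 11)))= -31973 / 83+ 33 * sqrt(3) / 19904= -385.21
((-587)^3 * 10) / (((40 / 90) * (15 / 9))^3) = -3981123005049 / 800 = -4976403756.31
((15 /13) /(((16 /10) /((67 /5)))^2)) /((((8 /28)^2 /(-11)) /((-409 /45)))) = 989604539 /9984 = 99119.04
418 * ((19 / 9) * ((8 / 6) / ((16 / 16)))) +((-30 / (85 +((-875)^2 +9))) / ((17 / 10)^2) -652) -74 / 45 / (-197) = 3087424272562742 / 5885281776645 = 524.60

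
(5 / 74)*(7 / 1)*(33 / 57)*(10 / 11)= 175 / 703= 0.25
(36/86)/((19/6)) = 108/817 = 0.13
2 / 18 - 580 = -5219 / 9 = -579.89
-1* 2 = -2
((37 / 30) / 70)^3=0.00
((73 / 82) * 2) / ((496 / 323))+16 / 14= 327741 / 142352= 2.30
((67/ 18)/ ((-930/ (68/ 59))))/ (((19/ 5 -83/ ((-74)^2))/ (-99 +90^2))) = -5544838796/ 568612323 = -9.75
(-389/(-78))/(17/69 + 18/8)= 17894/8957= 2.00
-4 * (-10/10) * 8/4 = 8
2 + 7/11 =29/11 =2.64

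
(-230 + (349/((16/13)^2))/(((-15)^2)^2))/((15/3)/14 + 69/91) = -38749633247/187920000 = -206.20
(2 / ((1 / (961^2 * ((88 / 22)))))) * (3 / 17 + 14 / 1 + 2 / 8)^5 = 839057670988781780421 / 181741696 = 4616759331819.94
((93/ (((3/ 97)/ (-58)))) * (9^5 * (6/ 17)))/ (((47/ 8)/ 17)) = -494327994912/ 47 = -10517616913.02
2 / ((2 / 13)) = 13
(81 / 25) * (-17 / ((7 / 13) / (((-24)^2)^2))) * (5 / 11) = -5939122176 / 385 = -15426291.37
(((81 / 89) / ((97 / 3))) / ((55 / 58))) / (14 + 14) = 7047 / 6647410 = 0.00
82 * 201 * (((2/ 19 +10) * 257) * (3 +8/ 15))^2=12525291548516352/ 9025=1387843938893.78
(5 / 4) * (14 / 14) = 5 / 4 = 1.25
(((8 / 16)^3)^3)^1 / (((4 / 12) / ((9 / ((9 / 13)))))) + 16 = 8231 / 512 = 16.08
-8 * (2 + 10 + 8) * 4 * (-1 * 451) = 288640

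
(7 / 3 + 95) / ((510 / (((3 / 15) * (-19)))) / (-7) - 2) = 9709 / 1713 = 5.67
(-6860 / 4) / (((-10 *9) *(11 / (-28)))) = -4802 / 99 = -48.51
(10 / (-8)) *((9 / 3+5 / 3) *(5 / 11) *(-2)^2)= -350 / 33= -10.61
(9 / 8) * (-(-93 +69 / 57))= 1962 / 19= 103.26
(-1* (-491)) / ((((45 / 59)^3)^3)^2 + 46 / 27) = 994904661816814907774202359535459297 / 3467644112546532003213342528233041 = 286.91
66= 66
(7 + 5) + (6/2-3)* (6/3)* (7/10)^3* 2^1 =12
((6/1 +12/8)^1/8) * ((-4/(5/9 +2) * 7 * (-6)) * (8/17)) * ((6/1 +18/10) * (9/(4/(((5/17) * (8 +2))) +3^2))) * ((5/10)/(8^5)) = 710775/237027328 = 0.00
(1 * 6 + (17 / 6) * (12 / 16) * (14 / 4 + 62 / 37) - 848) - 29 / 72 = -4429723 / 5328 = -831.40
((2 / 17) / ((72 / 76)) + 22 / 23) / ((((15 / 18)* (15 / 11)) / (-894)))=-24932468 / 29325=-850.21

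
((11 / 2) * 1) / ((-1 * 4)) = -11 / 8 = -1.38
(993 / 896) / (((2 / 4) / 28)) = 993 / 16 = 62.06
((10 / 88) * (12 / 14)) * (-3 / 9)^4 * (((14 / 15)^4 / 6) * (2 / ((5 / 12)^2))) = 43904 / 25059375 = 0.00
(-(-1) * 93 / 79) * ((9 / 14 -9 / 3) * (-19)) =58311 / 1106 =52.72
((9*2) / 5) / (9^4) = 2 / 3645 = 0.00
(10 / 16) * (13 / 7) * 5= 325 / 56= 5.80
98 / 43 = 2.28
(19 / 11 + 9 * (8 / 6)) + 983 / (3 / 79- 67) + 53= 3028633 / 58190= 52.05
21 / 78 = 7 / 26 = 0.27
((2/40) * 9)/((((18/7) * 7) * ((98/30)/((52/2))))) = 39/196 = 0.20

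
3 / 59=0.05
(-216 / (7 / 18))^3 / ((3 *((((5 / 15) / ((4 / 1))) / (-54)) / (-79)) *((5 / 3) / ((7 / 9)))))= -334301524033536 / 245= -1364496016463.41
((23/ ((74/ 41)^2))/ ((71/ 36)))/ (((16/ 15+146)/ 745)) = 3888531225/ 214420994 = 18.14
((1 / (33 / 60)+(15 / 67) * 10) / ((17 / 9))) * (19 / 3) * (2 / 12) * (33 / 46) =3705 / 2278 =1.63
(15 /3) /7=5 /7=0.71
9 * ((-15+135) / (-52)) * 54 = -14580 / 13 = -1121.54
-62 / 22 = -31 / 11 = -2.82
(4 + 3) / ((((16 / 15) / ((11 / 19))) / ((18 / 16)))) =10395 / 2432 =4.27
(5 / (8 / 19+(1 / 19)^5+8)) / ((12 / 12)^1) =12380495 / 20851361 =0.59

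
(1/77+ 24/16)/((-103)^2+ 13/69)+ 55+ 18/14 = 6345286789/112733236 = 56.29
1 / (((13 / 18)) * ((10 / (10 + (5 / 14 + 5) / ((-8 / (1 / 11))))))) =22041 / 16016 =1.38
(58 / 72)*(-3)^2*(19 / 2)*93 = 51243 / 8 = 6405.38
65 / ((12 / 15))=325 / 4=81.25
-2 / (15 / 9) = -1.20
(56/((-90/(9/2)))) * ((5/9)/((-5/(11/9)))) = 154/405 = 0.38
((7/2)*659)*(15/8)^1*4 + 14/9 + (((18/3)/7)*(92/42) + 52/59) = 1800833737/104076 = 17303.06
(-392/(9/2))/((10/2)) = -784/45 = -17.42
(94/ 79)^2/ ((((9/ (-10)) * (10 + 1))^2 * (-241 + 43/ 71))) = -15683900/ 261004030947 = -0.00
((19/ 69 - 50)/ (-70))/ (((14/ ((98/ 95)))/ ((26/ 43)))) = 44603/ 1409325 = 0.03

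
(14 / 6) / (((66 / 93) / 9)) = 651 / 22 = 29.59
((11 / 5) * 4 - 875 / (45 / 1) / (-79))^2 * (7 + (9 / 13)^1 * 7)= 159266997274 / 164294325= 969.40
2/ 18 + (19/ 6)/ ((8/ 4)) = 1.69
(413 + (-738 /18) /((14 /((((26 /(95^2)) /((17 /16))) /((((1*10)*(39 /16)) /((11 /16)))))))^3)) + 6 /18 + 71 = 2024886349519713024794023 /4180770164183853515625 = 484.33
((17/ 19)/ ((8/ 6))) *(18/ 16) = 459/ 608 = 0.75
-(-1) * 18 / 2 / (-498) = -3 / 166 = -0.02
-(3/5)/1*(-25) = 15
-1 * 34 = -34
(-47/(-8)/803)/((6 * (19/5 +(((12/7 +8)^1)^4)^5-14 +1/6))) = 18751182579938820235/861202022576130231437462962678867310321096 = 0.00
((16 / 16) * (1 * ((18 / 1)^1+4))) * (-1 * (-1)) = 22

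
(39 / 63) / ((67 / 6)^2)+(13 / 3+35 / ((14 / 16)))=4179727 / 94269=44.34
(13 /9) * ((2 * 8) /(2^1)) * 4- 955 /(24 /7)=-16727 /72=-232.32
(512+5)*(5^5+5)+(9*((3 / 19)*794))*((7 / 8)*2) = 61567013 / 38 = 1620184.55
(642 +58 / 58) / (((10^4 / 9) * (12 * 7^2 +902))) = 5787 / 14900000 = 0.00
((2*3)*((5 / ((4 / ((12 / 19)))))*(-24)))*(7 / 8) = -1890 / 19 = -99.47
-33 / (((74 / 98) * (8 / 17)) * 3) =-9163 / 296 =-30.96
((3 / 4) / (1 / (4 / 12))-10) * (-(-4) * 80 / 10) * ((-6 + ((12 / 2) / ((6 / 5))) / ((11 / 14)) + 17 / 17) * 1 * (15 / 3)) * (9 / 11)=-210600 / 121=-1740.50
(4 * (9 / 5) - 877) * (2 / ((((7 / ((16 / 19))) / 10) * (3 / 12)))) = -1113344 / 133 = -8371.01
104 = 104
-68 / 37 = -1.84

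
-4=-4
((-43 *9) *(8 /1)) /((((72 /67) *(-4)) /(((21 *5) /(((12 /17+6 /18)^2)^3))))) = 5322965041241505 /88657444516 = 60039.68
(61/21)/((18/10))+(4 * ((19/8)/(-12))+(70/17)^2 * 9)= 67038427/436968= 153.42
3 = 3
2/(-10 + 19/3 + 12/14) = -42/59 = -0.71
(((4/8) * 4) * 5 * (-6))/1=-60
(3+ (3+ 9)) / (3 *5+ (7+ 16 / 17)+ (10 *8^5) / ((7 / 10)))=357 / 11141666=0.00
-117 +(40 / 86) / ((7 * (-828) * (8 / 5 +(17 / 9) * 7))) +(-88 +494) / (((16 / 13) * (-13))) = -5259493299 / 36941128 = -142.38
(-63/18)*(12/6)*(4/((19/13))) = -19.16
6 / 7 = 0.86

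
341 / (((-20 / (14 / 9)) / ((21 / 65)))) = -16709 / 1950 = -8.57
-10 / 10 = -1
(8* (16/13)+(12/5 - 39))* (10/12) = -1739/78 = -22.29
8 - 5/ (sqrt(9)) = 6.33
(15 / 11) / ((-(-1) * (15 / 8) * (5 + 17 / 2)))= 0.05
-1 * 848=-848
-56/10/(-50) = 14/125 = 0.11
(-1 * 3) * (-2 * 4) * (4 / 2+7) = 216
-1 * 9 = -9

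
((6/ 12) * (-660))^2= 108900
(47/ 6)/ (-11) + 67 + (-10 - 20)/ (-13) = 58855/ 858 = 68.60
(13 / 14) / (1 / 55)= 51.07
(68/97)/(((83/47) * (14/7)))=1598/8051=0.20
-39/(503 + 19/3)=-117/1528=-0.08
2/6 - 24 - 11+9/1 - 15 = -122/3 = -40.67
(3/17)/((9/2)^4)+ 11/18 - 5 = -326317/74358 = -4.39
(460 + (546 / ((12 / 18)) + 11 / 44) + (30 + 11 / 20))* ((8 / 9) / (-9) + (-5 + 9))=689828 / 135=5109.84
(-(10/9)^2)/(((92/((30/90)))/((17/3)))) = -425/16767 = -0.03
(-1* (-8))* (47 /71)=376 /71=5.30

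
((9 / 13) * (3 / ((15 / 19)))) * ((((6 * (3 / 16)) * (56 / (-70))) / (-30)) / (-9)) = -57 / 6500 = -0.01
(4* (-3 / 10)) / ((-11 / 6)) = 0.65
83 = 83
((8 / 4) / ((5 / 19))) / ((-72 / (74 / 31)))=-0.25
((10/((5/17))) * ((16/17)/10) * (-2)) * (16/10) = -256/25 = -10.24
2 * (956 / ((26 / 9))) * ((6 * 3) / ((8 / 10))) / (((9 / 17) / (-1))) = -365670 / 13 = -28128.46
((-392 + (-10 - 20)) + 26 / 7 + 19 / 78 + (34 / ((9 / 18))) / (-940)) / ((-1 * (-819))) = -53648267 / 105085890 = -0.51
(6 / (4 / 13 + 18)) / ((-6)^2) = 13 / 1428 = 0.01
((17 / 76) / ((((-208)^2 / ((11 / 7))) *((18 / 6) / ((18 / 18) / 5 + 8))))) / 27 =7667 / 9321661440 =0.00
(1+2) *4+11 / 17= 215 / 17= 12.65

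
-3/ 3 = -1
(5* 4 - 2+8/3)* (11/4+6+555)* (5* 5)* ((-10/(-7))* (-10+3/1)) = -8738125/3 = -2912708.33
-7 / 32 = -0.22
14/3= 4.67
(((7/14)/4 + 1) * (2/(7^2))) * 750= 3375/98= 34.44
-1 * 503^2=-253009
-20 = -20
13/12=1.08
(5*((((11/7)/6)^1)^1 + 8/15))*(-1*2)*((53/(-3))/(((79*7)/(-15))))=-44255/11613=-3.81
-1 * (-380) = 380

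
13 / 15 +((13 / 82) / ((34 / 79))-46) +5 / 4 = -43.51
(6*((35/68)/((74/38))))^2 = 2.51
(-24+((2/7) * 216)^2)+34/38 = 3524345/931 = 3785.55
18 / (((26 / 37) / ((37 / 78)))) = 4107 / 338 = 12.15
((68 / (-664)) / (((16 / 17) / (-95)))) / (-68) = -1615 / 10624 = -0.15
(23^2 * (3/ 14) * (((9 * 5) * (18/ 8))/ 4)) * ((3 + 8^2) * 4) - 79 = 43058821/ 56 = 768907.52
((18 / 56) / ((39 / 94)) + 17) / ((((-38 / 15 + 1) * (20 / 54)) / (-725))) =189975375 / 8372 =22691.76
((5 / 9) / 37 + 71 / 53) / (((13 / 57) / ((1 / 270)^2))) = 113563 / 1393829775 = 0.00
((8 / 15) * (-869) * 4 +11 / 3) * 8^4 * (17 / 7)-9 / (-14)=-184047317 / 10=-18404731.70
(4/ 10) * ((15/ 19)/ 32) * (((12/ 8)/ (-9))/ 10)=-0.00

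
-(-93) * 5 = 465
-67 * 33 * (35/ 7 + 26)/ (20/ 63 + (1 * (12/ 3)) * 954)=-4318083/ 240428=-17.96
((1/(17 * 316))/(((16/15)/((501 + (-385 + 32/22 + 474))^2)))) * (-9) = -1428571215/2600048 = -549.44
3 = 3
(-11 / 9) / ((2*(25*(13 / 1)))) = -11 / 5850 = -0.00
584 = 584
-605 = -605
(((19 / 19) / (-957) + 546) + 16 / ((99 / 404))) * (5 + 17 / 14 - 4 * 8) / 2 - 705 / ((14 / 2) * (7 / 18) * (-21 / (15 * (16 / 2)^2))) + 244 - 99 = 16160852849 / 3939012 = 4102.77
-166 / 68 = -83 / 34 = -2.44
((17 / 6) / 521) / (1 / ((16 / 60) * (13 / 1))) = 442 / 23445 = 0.02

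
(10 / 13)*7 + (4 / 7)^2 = 3638 / 637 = 5.71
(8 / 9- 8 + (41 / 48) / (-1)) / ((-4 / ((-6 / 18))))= -0.66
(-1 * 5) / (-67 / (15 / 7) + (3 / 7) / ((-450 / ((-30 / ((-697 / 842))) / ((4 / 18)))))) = 365925 / 2299618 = 0.16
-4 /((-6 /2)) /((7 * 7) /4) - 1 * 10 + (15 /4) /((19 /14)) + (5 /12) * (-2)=-7412 /931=-7.96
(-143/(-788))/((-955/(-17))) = 2431/752540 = 0.00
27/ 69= 9/ 23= 0.39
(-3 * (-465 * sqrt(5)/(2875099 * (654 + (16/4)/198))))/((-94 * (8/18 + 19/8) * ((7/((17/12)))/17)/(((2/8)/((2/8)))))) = -119737035 * sqrt(5)/12432861551642924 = -0.00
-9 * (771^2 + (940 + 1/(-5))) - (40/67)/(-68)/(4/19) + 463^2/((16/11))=-474830736659/91120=-5211048.47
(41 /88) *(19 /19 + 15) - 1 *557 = -6045 /11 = -549.55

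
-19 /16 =-1.19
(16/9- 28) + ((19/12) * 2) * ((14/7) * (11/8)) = -1261/72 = -17.51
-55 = -55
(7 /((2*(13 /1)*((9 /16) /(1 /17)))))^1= 56 /1989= 0.03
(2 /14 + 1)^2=1.31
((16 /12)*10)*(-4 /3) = -160 /9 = -17.78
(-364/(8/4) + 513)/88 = 331/88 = 3.76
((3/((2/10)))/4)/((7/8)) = 30/7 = 4.29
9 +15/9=32/3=10.67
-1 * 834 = -834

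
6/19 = 0.32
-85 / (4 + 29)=-85 / 33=-2.58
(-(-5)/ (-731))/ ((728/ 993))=-4965/ 532168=-0.01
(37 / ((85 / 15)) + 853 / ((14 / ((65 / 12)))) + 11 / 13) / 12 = 12527185 / 445536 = 28.12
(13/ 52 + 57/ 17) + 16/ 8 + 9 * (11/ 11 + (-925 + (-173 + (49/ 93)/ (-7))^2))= 17074454861/ 65348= 261285.04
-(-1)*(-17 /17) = -1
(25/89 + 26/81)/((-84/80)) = -86780/151389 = -0.57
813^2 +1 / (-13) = 8592596 / 13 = 660968.92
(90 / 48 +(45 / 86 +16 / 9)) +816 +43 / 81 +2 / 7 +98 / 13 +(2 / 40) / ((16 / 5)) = 16807063153 / 20284992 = 828.55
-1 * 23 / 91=-23 / 91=-0.25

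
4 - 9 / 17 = 3.47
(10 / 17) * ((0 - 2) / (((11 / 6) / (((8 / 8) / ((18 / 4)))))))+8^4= 2297776 / 561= 4095.86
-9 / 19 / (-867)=3 / 5491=0.00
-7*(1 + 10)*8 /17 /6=-308 /51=-6.04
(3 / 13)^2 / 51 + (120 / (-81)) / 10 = -11411 / 77571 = -0.15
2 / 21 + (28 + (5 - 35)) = -40 / 21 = -1.90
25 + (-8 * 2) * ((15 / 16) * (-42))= 655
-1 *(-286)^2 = -81796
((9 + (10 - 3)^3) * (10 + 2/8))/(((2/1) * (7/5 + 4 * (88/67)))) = 604340/2229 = 271.13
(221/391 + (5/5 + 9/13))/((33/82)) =5.61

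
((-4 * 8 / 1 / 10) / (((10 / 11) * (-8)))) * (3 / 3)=11 / 25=0.44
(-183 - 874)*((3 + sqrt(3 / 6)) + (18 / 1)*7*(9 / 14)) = -89535.41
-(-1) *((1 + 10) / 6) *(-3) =-11 / 2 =-5.50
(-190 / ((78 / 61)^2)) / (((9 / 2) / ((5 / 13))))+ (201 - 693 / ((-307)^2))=3204520052417 / 16772269293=191.06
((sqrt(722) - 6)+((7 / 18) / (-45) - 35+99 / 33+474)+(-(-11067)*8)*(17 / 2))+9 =19*sqrt(2)+609930803 / 810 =753027.86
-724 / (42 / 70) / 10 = -362 / 3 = -120.67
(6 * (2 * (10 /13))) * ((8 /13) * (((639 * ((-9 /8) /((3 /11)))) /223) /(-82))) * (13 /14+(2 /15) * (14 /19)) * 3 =518360634 /205507211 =2.52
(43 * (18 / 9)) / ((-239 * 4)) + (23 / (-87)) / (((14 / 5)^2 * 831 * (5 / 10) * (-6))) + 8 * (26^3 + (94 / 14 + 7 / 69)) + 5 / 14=32870217379699163 / 233680966092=140662.79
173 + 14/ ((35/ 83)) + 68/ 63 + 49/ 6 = 135731/ 630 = 215.45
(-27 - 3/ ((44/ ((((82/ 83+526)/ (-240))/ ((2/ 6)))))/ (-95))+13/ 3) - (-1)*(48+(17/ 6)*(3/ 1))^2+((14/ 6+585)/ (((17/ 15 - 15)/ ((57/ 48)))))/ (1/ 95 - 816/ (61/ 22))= 24305587133087935/ 7772599046784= 3127.09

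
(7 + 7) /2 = 7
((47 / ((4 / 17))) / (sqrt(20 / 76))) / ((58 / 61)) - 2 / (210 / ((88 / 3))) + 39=12197 / 315 + 48739 * sqrt(95) / 1160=448.25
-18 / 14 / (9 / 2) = -2 / 7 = -0.29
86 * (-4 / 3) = -344 / 3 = -114.67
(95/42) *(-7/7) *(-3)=95/14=6.79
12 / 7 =1.71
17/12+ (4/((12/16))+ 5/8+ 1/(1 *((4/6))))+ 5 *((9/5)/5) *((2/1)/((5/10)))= 643/40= 16.08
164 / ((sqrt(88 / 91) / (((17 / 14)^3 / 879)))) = 201433 * sqrt(2002) / 26531736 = 0.34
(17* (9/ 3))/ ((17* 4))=3/ 4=0.75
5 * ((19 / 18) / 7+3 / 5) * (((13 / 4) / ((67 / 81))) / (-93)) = -18447 / 116312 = -0.16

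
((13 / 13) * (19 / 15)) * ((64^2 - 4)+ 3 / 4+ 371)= 67849 / 12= 5654.08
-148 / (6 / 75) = -1850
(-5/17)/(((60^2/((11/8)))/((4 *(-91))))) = 1001/24480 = 0.04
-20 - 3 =-23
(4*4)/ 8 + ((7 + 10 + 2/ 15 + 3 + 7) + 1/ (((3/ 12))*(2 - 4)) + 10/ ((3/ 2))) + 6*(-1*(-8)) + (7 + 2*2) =464/ 5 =92.80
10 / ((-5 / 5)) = -10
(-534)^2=285156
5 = 5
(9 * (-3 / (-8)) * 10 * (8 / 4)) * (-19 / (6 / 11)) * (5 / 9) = -5225 / 4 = -1306.25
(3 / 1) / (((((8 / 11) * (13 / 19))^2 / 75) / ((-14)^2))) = 481583025 / 2704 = 178100.23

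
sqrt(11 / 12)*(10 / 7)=5*sqrt(33) / 21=1.37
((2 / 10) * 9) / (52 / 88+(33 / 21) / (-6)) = 2079 / 380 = 5.47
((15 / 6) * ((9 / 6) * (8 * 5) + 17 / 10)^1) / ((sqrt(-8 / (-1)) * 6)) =617 * sqrt(2) / 96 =9.09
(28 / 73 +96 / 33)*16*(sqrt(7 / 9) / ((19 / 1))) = 42304*sqrt(7) / 45771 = 2.45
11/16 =0.69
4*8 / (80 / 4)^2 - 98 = -2448 / 25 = -97.92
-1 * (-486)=486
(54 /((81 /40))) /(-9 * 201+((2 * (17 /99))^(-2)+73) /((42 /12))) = -64736 /4335015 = -0.01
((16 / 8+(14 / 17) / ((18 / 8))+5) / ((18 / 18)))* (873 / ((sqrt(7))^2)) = 15617 / 17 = 918.65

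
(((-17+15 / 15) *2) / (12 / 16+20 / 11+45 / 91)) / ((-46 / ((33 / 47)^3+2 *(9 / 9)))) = 15604901312 / 29283173327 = 0.53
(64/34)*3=96/17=5.65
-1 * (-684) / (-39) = -228 / 13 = -17.54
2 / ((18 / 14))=14 / 9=1.56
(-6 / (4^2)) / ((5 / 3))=-9 / 40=-0.22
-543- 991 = -1534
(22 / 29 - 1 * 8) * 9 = -1890 / 29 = -65.17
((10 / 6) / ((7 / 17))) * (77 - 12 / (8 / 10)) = 5270 / 21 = 250.95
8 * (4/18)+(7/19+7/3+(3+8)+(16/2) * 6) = 10855/171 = 63.48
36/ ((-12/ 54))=-162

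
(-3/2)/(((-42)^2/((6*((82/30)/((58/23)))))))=-943/170520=-0.01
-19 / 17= -1.12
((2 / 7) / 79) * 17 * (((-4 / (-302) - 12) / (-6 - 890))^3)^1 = 12600699625 / 85597290853695488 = 0.00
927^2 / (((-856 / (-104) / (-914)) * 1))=-10210547178 / 107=-95425674.56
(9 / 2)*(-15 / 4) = -135 / 8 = -16.88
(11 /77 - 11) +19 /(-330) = -25213 /2310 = -10.91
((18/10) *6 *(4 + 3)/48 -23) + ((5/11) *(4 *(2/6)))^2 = -917273/43560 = -21.06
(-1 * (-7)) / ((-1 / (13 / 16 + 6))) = -763 / 16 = -47.69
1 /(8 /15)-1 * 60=-465 /8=-58.12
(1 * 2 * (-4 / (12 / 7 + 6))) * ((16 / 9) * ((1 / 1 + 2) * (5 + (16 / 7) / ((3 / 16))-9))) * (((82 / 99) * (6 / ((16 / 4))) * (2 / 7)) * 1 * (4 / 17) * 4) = -14442496 / 954261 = -15.13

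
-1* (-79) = 79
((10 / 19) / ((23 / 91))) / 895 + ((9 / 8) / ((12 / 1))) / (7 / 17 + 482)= 0.00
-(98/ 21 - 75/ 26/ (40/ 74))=209/ 312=0.67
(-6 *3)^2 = 324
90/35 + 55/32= 961/224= 4.29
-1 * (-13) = 13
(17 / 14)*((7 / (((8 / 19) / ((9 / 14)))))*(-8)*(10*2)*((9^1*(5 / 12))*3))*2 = -654075 / 14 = -46719.64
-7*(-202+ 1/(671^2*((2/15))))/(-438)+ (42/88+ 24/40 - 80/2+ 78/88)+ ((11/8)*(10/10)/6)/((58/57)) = -18776245541089/457516894560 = -41.04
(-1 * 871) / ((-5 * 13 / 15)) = 201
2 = 2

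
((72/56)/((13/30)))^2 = 72900/8281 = 8.80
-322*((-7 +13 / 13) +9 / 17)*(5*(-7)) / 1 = -1048110 / 17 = -61653.53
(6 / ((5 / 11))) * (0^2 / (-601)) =0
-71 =-71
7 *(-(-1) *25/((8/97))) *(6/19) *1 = 50925/76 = 670.07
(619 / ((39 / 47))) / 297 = 29093 / 11583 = 2.51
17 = 17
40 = 40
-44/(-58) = 22/29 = 0.76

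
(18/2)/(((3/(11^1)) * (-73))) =-33/73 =-0.45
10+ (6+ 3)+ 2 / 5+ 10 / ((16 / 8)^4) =801 / 40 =20.02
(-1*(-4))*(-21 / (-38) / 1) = 42 / 19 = 2.21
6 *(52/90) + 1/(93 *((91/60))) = 146992/42315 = 3.47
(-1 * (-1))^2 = 1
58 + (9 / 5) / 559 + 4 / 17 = 2767203 / 47515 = 58.24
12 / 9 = 4 / 3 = 1.33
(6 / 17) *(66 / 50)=198 / 425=0.47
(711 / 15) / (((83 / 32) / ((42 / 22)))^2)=107025408 / 4167845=25.68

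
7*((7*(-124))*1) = -6076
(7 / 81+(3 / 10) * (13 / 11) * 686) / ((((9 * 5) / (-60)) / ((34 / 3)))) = -147413392 / 40095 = -3676.60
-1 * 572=-572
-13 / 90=-0.14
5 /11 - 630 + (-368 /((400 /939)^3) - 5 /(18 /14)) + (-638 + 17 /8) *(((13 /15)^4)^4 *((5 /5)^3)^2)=-100963605094378153537970159 /18496637929687500000000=-5458.48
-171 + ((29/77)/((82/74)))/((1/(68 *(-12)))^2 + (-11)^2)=-43493990124231/254354997589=-171.00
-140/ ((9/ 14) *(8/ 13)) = -3185/ 9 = -353.89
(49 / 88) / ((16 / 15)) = 735 / 1408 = 0.52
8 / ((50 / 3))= 12 / 25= 0.48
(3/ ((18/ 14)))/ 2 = 7/ 6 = 1.17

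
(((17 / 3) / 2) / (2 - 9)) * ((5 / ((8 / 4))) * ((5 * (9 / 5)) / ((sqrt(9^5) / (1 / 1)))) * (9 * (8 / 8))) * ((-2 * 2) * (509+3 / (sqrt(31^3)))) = 85 * sqrt(31) / 20181+43265 / 63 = 686.77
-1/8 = -0.12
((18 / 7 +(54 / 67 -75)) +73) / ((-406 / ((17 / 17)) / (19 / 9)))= -6137 / 856863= -0.01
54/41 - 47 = -1873/41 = -45.68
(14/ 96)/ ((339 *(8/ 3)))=7/ 43392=0.00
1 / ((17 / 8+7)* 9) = 0.01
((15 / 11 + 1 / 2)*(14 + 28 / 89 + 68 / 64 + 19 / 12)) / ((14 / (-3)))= -2970655 / 438592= -6.77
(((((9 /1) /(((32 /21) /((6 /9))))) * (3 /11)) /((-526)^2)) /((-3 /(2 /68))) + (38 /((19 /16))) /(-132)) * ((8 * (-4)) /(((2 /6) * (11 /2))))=4.23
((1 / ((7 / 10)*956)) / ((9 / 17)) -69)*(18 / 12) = -2077781 / 20076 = -103.50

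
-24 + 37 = 13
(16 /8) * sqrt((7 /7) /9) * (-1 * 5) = -10 /3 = -3.33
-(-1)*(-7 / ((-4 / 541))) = 3787 / 4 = 946.75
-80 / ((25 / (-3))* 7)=48 / 35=1.37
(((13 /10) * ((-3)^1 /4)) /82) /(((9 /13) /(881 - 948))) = 11323 /9840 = 1.15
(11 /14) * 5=55 /14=3.93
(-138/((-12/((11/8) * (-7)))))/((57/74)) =-65527/456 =-143.70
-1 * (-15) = 15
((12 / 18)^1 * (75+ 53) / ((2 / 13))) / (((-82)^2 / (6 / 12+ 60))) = 25168 / 5043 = 4.99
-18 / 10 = -9 / 5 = -1.80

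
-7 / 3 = -2.33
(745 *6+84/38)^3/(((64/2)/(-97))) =-271136805156.14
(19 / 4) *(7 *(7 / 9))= 931 / 36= 25.86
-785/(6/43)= -33755/6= -5625.83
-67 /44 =-1.52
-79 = -79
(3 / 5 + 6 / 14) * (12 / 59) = 432 / 2065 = 0.21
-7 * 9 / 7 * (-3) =27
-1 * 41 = -41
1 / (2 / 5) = 5 / 2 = 2.50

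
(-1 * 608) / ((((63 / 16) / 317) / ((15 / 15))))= -3083776 / 63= -48948.83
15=15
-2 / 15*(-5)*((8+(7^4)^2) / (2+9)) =3843206 / 11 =349382.36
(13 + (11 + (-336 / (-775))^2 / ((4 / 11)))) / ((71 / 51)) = 750998664 / 42644375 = 17.61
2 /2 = 1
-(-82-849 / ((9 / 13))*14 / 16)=1155.04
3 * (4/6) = 2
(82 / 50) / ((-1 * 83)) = -0.02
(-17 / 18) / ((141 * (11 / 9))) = -17 / 3102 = -0.01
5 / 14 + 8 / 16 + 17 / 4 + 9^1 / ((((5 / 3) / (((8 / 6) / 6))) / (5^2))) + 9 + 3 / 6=1249 / 28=44.61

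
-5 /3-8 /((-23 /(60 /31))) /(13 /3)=-1.51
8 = 8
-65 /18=-3.61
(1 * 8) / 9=8 / 9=0.89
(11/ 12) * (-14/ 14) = -11/ 12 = -0.92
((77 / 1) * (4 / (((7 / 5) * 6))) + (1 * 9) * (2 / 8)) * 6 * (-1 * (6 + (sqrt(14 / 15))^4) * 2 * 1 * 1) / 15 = -721982 / 3375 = -213.92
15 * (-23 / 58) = -345 / 58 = -5.95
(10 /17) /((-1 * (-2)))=5 /17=0.29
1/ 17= 0.06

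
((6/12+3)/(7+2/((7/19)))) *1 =49/174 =0.28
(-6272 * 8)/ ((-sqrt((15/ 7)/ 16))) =200704 * sqrt(105)/ 15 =137106.93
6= 6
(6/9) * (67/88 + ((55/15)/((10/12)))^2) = 44267/3300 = 13.41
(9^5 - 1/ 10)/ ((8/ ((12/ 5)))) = 1771467/ 100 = 17714.67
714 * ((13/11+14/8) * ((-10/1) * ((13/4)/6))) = -997815/88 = -11338.81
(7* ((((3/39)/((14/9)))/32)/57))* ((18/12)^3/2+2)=177/252928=0.00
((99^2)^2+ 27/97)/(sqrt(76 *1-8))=4658890662 *sqrt(17)/1649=11648937.72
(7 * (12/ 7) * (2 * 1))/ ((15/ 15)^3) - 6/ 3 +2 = 24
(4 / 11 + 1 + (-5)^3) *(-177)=240720 / 11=21883.64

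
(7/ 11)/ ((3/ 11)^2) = 77/ 9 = 8.56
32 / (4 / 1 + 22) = 16 / 13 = 1.23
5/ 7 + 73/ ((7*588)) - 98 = -400355/ 4116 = -97.27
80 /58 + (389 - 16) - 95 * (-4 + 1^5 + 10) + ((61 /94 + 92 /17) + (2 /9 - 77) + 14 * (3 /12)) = -74623130 /208539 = -357.84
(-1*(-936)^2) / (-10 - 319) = 876096 / 329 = 2662.91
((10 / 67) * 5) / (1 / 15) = 750 / 67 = 11.19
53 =53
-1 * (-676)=676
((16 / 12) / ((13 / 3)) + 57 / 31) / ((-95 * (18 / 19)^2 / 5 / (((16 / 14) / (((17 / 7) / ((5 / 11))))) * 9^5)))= -119811150 / 75361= -1589.83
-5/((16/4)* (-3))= 5/12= 0.42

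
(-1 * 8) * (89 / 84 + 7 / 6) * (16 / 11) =-544 / 21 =-25.90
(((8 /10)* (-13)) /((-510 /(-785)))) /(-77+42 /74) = 75517 /360570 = 0.21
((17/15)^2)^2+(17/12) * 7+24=7202209/202500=35.57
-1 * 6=-6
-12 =-12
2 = 2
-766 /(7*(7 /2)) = -31.27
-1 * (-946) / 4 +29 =531 / 2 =265.50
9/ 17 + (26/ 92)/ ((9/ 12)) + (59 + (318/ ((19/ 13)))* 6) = 30430222/ 22287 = 1365.38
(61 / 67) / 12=0.08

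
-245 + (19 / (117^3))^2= -628465229433044 / 2565164201769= -245.00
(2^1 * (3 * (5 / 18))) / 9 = 5 / 27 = 0.19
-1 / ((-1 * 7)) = 1 / 7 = 0.14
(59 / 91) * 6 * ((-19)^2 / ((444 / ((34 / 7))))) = 362083 / 23569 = 15.36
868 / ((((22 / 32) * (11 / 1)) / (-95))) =-1319360 / 121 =-10903.80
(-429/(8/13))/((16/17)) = -94809/128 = -740.70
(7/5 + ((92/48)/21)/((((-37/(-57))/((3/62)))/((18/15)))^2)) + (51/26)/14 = 9223501597/5986020950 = 1.54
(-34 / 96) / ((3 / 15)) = -85 / 48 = -1.77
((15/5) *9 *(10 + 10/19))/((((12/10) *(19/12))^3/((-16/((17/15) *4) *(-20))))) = 6480000000/2215457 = 2924.90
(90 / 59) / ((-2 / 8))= -6.10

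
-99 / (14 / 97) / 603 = -1067 / 938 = -1.14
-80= -80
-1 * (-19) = 19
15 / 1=15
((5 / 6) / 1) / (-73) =-5 / 438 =-0.01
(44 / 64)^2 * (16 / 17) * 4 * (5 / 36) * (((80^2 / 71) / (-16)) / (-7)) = 15125 / 76041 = 0.20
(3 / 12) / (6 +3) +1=1.03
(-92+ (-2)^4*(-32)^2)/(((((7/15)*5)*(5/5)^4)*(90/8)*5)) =65168/525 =124.13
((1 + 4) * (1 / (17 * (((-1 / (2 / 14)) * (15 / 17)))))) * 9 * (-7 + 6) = 3 / 7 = 0.43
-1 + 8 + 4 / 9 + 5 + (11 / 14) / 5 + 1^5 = 8569 / 630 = 13.60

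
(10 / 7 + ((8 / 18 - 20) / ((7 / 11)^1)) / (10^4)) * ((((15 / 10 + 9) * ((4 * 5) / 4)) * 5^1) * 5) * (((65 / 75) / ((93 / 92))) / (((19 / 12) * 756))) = 1.34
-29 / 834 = -0.03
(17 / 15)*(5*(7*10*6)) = 2380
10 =10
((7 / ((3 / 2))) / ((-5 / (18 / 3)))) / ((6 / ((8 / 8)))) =-14 / 15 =-0.93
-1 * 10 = -10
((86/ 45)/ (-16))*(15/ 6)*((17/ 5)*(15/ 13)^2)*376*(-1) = 171785/ 338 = 508.24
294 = 294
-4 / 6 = -2 / 3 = -0.67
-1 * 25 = -25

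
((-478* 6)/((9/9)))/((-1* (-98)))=-1434/49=-29.27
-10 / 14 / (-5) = 1 / 7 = 0.14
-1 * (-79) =79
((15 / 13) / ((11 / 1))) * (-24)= -360 / 143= -2.52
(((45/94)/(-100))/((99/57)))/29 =-57/599720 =-0.00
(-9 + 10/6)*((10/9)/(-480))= 11/648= 0.02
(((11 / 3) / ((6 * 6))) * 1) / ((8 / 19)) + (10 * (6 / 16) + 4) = 6905 / 864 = 7.99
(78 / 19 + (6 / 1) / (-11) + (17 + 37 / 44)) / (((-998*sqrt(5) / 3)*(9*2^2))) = -17891*sqrt(5) / 50059680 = -0.00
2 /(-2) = -1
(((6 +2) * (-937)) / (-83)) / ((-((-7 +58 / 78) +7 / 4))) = 1169376 / 58349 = 20.04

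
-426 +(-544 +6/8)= -3877/4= -969.25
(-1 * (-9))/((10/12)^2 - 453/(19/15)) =-6156/244145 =-0.03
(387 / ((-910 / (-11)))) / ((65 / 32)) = 68112 / 29575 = 2.30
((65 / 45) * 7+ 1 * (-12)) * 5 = -85 / 9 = -9.44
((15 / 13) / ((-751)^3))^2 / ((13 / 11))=2475 / 394157394942453326197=0.00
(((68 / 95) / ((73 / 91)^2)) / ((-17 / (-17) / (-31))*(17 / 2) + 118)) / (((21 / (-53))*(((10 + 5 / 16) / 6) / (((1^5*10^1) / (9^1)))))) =-0.02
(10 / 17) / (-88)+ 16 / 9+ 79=543751 / 6732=80.77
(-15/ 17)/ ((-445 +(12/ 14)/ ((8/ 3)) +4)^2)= -3920/ 862755219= -0.00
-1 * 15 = -15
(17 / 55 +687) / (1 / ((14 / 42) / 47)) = 37802 / 7755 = 4.87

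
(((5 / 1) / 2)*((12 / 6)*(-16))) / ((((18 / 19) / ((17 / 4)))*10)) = -323 / 9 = -35.89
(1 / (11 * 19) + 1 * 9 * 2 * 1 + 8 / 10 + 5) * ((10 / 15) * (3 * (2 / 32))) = 6219 / 2090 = 2.98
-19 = -19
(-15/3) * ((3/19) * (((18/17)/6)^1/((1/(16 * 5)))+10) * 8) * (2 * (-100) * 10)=98400000/323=304643.96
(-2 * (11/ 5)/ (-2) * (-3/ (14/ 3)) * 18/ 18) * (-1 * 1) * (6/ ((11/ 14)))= 54/ 5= 10.80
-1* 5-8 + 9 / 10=-12.10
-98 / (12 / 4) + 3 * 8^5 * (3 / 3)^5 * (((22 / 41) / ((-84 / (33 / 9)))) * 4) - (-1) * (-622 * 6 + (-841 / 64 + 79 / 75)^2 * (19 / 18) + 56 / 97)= -148011015770768299 / 11545390080000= -12819.92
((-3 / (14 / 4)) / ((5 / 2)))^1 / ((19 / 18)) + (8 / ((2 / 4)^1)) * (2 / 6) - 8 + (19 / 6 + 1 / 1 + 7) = 8.18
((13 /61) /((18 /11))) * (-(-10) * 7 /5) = 1001 /549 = 1.82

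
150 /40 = 15 /4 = 3.75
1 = 1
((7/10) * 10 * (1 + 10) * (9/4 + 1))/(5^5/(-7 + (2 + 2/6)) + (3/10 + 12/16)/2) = -70070/187353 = -0.37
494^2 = 244036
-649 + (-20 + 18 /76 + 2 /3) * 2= -39170 /57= -687.19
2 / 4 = 1 / 2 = 0.50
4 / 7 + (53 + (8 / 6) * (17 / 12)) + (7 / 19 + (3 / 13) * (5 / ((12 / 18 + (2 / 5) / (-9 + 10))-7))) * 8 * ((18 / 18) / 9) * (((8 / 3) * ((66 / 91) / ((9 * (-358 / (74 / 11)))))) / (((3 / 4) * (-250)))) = 55.46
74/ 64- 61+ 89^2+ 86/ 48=754843/ 96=7862.95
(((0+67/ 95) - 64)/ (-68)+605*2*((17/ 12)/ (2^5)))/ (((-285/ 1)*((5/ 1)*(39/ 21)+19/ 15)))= -118292293/ 6527804160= -0.02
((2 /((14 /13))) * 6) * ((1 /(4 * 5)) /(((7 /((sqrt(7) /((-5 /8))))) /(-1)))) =156 * sqrt(7) /1225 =0.34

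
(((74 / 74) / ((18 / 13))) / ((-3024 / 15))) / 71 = -65 / 1288224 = -0.00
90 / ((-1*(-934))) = 45 / 467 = 0.10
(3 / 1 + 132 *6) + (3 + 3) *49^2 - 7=15194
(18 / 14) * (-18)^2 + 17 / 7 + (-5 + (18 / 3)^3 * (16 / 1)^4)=14156190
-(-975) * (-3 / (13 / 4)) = -900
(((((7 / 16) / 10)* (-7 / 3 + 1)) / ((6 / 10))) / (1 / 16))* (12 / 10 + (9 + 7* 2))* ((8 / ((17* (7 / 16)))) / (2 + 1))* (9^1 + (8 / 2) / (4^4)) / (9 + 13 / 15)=-69817 / 5661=-12.33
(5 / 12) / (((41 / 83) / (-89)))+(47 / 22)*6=-336913 / 5412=-62.25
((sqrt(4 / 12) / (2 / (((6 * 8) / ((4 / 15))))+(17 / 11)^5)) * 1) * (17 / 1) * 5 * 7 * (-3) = -8624281050 * sqrt(3) / 127948181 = -116.75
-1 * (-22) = 22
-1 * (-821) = 821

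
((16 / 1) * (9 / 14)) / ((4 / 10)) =180 / 7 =25.71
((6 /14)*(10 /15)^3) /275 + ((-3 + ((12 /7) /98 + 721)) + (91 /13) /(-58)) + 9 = 35790713111 /49237650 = 726.90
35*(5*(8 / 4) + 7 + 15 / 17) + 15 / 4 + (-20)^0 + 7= 43359 / 68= 637.63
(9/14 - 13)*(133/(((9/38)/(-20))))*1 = 1249060/9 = 138784.44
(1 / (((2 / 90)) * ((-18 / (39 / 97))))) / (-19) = 0.05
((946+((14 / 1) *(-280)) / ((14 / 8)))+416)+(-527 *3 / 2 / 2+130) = -4573 / 4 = -1143.25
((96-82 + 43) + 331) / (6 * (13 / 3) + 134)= 97 / 40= 2.42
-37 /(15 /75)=-185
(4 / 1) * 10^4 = 40000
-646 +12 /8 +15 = -1259 /2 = -629.50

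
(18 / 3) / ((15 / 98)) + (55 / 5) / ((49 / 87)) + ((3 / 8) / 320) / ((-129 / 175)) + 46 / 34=5509314193 / 91696640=60.08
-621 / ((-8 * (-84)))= -207 / 224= -0.92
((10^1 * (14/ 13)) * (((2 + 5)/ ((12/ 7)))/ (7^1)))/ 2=245/ 78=3.14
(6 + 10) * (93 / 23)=1488 / 23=64.70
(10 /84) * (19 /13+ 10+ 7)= 200 /91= 2.20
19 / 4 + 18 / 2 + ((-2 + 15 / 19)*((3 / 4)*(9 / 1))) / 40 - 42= -86501 / 3040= -28.45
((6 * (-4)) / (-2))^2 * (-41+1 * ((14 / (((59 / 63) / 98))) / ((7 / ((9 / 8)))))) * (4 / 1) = 6608160 / 59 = 112002.71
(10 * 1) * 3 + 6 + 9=45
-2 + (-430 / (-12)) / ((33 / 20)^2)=36466 / 3267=11.16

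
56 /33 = 1.70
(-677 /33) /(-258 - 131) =677 /12837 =0.05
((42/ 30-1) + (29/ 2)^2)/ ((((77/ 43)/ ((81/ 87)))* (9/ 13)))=642291/ 4060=158.20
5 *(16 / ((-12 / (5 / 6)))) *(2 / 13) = -100 / 117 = -0.85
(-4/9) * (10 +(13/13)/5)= -68/15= -4.53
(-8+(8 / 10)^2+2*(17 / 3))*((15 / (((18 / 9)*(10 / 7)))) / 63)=149 / 450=0.33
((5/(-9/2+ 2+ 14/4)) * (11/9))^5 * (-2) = -1006568750/59049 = -17046.33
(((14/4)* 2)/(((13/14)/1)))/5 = 98/65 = 1.51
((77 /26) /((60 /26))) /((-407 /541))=-3787 /2220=-1.71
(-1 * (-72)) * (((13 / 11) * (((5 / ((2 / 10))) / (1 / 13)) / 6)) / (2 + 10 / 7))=29575 / 22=1344.32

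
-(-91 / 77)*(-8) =-104 / 11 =-9.45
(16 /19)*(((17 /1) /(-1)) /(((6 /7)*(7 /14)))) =-33.40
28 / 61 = 0.46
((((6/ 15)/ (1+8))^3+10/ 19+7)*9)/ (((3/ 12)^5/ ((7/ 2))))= 46703200768/ 192375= 242771.67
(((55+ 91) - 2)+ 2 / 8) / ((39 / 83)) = 47891 / 156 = 306.99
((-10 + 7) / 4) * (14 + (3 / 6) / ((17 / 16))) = -369 / 34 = -10.85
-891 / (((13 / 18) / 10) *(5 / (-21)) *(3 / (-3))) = -673596 / 13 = -51815.08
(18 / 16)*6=27 / 4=6.75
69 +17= 86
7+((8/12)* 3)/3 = 23/3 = 7.67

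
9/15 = 3/5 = 0.60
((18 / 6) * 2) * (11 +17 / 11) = 828 / 11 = 75.27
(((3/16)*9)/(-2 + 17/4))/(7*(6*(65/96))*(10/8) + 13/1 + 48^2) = 0.00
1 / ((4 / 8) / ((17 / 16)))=17 / 8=2.12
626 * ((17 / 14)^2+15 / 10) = 182479 / 98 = 1862.03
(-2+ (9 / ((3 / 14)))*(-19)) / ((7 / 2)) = -228.57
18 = 18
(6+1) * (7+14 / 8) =61.25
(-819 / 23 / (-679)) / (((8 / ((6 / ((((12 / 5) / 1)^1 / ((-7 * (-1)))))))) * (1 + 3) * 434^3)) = 585 / 1667441832448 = 0.00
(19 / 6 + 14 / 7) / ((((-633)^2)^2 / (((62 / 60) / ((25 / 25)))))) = 961 / 28899301449780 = 0.00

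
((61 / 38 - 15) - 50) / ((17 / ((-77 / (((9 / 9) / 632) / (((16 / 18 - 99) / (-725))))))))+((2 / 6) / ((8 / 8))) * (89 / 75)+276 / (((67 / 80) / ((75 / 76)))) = 3513747439289 / 141207525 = 24883.57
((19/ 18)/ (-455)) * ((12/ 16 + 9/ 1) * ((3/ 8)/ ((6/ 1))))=-19/ 13440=-0.00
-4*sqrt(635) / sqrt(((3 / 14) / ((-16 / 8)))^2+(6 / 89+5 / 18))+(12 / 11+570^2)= 3573912 / 11 - 336*sqrt(506340491) / 44797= 324732.31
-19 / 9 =-2.11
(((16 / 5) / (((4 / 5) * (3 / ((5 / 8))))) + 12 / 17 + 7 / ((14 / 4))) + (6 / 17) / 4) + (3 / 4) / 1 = 893 / 204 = 4.38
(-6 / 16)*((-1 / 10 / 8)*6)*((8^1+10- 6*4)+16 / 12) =-21 / 160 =-0.13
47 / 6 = 7.83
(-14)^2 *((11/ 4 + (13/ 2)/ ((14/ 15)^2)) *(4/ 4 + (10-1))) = 20015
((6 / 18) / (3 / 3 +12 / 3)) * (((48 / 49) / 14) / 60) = 2 / 25725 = 0.00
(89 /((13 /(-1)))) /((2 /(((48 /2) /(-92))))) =267 /299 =0.89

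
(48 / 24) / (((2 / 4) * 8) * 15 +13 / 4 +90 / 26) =104 / 3469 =0.03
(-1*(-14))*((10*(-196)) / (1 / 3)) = -82320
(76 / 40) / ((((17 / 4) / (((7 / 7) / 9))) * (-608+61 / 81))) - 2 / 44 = -4188419 / 91979690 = -0.05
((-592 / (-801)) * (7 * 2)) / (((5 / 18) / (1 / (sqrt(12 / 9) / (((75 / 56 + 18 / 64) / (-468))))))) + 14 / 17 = 14 / 17 - 4477 * sqrt(3) / 69420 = 0.71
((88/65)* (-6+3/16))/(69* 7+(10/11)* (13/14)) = -78771/4843280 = -0.02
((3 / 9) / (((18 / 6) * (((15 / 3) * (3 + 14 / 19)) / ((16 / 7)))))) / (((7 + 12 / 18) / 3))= 304 / 57155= 0.01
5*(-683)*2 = -6830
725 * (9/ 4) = 6525/ 4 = 1631.25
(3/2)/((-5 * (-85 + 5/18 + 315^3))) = -27/2813021125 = -0.00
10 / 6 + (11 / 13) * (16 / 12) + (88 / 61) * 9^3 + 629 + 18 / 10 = 20046251 / 11895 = 1685.27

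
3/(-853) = -3/853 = -0.00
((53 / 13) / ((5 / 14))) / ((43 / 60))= 8904 / 559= 15.93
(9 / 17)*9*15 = 1215 / 17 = 71.47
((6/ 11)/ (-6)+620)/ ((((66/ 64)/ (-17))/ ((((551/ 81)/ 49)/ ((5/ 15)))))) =-681318112/ 160083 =-4256.03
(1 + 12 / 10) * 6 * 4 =264 / 5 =52.80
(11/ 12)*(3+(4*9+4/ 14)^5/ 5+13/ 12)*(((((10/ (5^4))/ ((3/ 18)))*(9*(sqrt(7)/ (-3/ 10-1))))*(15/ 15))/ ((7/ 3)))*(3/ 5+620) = -3897327844171011591*sqrt(7)/ 1911796250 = -5393545600.56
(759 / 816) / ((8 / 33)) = 8349 / 2176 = 3.84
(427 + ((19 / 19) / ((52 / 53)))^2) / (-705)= -1157417 / 1906320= -0.61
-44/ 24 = -11/ 6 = -1.83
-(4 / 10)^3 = -8 / 125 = -0.06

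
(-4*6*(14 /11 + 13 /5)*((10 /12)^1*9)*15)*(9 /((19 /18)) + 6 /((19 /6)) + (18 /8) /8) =-187108785 /1672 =-111907.17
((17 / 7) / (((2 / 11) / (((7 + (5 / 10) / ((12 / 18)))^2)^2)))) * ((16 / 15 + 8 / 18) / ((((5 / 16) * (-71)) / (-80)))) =5871746518 / 22365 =262541.76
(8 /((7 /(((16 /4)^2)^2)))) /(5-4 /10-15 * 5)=-320 /77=-4.16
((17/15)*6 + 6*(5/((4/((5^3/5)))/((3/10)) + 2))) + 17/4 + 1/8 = 17493/760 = 23.02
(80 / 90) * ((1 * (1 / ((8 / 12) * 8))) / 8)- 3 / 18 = -7 / 48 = -0.15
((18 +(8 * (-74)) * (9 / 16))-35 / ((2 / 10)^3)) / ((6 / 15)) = -11725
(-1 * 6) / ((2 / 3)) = -9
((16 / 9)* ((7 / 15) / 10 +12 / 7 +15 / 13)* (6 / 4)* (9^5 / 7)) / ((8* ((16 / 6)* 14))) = 783127521 / 3567200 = 219.54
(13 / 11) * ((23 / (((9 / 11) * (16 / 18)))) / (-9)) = -299 / 72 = -4.15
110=110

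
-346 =-346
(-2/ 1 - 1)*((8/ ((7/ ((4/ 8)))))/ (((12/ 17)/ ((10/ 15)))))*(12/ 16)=-17/ 14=-1.21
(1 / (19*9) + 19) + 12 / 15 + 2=18644 / 855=21.81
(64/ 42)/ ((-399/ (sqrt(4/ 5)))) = -0.00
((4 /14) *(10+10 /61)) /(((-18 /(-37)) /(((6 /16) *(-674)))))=-1932695 /1281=-1508.74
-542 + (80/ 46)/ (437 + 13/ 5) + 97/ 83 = -1134650953/ 2097991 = -540.83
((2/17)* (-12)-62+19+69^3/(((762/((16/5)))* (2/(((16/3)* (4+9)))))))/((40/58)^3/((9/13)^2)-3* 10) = -1018949207500971/625173749650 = -1629.87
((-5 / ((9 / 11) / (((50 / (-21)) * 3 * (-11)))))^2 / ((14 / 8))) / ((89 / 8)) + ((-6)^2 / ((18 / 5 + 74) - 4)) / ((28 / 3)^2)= 43103124437515 / 3639795264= 11842.18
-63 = -63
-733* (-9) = 6597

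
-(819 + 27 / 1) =-846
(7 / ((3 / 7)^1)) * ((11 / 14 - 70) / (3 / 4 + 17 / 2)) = -4522 / 37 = -122.22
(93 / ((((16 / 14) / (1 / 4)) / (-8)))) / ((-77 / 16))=372 / 11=33.82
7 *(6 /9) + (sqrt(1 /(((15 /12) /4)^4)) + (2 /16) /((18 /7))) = 53839 /3600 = 14.96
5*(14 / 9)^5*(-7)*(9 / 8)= -2352980 / 6561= -358.63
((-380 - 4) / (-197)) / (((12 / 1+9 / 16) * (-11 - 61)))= -256 / 118791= -0.00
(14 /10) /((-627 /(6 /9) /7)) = -98 /9405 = -0.01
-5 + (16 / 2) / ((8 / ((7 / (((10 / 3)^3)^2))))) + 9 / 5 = -3194897 / 1000000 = -3.19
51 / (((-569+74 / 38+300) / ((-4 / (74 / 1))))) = 969 / 93869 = 0.01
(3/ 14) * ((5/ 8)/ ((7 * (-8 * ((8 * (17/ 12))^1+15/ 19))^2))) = 48735/ 23958086656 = 0.00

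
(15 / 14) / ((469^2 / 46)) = 345 / 1539727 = 0.00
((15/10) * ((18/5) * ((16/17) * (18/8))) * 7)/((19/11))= 46.34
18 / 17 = 1.06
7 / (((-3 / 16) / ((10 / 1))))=-1120 / 3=-373.33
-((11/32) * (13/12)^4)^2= -0.22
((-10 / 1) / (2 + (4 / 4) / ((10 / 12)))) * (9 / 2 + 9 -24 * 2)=1725 / 16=107.81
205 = 205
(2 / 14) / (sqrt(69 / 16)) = 4 * sqrt(69) / 483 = 0.07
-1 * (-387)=387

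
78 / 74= 39 / 37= 1.05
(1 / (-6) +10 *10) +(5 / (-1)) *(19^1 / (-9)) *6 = 979 / 6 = 163.17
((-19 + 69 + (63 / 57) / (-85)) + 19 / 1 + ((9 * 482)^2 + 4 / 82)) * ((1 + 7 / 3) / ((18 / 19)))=1246054597664 / 18819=66212582.90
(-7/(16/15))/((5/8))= -21/2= -10.50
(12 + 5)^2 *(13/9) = 3757/9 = 417.44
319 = 319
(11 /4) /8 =11 /32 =0.34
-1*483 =-483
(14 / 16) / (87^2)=7 / 60552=0.00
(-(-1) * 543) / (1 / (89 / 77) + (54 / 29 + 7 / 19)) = 26628177 / 151808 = 175.41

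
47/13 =3.62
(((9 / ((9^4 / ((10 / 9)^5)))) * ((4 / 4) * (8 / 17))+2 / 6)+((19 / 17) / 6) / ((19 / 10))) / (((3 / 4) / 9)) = 1265903816 / 243931419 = 5.19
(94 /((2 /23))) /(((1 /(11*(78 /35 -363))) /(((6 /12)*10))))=-150147657 /7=-21449665.29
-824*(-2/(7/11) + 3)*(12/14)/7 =4944/343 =14.41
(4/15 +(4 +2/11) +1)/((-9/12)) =-3596/495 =-7.26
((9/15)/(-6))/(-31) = 1/310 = 0.00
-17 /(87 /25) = -4.89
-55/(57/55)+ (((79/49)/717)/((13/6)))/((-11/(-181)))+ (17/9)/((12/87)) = -45084406877/1145476332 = -39.36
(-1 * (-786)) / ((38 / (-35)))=-723.95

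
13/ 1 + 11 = 24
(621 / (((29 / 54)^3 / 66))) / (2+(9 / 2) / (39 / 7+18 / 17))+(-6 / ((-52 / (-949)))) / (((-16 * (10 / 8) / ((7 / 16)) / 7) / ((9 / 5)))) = 10866387839643279 / 109965123200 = 98816.67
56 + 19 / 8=467 / 8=58.38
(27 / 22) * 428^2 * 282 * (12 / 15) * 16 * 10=89264830464 / 11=8114984587.64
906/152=453/76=5.96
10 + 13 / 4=53 / 4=13.25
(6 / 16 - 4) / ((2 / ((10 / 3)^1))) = -145 / 24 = -6.04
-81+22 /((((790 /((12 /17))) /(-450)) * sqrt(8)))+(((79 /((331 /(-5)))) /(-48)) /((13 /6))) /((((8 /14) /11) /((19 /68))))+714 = 5927564509 /9363328 - 2970 * sqrt(2) /1343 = 629.93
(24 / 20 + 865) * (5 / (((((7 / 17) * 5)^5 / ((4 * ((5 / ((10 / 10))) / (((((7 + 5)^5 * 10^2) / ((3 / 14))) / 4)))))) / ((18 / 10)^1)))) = 6149400667 / 42353640000000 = 0.00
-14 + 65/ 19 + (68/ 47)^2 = -356153/ 41971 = -8.49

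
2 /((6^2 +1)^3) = 2 /50653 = 0.00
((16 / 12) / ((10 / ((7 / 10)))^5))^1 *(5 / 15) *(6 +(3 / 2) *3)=117649 / 15000000000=0.00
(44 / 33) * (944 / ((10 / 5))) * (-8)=-15104 / 3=-5034.67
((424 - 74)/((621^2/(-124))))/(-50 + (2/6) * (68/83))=1801100/795834477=0.00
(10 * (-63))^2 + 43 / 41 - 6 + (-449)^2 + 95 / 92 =2257530991 / 3772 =598497.08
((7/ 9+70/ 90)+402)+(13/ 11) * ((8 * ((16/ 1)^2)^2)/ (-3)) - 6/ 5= -102036994/ 495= -206135.34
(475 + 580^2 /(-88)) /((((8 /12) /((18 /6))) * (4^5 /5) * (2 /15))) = -24856875 /45056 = -551.69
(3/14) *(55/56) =165/784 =0.21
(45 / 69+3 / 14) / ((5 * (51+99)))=0.00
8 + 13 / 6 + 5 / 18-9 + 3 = 40 / 9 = 4.44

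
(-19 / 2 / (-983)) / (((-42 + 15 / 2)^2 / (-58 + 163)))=1330 / 1560021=0.00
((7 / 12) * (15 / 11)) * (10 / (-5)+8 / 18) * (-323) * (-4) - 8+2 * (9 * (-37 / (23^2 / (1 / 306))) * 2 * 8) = -1430503174 / 890307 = -1606.75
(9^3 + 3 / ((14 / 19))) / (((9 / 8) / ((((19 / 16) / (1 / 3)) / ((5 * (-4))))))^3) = -23464639 / 8064000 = -2.91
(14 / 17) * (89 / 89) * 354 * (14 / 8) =8673 / 17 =510.18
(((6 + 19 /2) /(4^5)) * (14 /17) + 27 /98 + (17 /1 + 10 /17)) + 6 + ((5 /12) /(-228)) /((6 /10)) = 10446536521 /437584896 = 23.87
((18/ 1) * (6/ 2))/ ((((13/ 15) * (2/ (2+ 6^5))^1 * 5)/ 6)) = 3780108/ 13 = 290777.54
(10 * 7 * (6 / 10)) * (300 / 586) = 6300 / 293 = 21.50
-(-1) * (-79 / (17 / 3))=-237 / 17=-13.94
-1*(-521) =521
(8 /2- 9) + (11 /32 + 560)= 17771 /32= 555.34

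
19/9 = 2.11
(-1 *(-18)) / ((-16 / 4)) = -9 / 2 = -4.50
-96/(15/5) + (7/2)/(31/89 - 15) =-84079/2608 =-32.24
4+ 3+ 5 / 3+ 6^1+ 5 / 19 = 851 / 57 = 14.93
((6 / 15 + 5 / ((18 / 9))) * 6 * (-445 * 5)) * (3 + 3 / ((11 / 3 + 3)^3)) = -186459183 / 1600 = -116536.99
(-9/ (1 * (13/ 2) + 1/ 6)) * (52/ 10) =-351/ 50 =-7.02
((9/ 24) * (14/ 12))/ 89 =7/ 1424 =0.00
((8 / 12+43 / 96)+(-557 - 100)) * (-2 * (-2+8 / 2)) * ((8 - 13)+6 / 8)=-1070405 / 96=-11150.05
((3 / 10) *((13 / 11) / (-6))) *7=-0.41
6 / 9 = 2 / 3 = 0.67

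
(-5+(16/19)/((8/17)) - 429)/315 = -8212/5985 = -1.37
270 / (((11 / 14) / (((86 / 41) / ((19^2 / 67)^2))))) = 1459284120 / 58774771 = 24.83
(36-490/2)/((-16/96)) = 1254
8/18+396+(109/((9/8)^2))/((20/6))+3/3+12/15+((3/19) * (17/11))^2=2501132066/5896935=424.14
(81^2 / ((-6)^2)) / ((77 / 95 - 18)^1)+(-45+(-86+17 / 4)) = -448593 / 3266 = -137.35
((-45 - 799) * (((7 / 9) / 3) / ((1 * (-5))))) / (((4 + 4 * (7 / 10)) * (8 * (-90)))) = -1477 / 165240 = -0.01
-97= -97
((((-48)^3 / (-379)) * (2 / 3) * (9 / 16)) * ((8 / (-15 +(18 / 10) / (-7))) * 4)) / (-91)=1105920 / 438503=2.52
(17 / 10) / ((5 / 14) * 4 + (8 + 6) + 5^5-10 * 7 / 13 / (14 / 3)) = 0.00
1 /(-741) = -1 /741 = -0.00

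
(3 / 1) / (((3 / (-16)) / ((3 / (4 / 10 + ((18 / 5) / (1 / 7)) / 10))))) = -16.44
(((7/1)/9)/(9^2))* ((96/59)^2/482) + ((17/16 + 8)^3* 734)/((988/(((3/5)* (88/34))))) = 858.69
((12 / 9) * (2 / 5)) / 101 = 8 / 1515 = 0.01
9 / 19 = 0.47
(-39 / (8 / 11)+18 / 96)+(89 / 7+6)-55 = -10049 / 112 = -89.72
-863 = -863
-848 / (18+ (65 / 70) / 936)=-47.11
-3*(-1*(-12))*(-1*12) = 432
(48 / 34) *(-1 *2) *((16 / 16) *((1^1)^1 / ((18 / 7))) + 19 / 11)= -3352 / 561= -5.98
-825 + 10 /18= -7420 /9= -824.44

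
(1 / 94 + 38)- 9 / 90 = 8909 / 235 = 37.91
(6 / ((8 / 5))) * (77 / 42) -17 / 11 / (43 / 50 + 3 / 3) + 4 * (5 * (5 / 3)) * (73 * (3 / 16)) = 3783415 / 8184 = 462.29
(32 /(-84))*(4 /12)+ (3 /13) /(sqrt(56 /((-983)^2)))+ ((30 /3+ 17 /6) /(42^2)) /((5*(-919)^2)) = -115825507 /912125880+ 2949*sqrt(14) /364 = 30.19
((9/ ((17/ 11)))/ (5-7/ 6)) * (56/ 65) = 33264/ 25415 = 1.31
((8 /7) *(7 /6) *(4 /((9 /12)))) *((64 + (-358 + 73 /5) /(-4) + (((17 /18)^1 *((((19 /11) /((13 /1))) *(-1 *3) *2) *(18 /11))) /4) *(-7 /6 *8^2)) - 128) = 2508304 /7865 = 318.92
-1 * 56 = -56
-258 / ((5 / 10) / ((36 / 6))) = -3096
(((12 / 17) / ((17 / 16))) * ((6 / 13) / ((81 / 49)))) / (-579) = -6272 / 19577727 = -0.00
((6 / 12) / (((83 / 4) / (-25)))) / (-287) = 50 / 23821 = 0.00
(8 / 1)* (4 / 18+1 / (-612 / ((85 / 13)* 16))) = 0.41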